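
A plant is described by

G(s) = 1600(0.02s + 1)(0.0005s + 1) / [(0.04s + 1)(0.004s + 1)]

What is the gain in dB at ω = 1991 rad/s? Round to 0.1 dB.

43.0 dB

At ω = 1991 rad/s:
zero (1 + j1991·0.02) = 1 + j39.82 → |·| ≈ 39.833, ∠ ≈ 88.56°
zero (1 + j1991·0.0005) = 1 + j0.9955 → |·| ≈ 1.411, ∠ ≈ 44.87°
pole (1 + j1991·0.04) = 1 + j79.64 → |·| ≈ 79.646, ∠ ≈ 89.28°
pole (1 + j1991·0.004) = 1 + j7.964 → |·| ≈ 8.0265, ∠ ≈ 82.84°
|G| = 1600 · 39.833 · 1.411 / (79.646 · 8.0265) ≈ 140.67
Gain = 20 log₁₀(140.67) ≈ 42.96 dB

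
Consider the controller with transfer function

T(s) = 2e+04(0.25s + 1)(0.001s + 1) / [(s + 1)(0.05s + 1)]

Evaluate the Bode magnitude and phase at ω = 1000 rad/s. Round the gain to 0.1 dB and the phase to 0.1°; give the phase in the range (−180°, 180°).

43.0 dB, -44.0°

At ω = 1000 rad/s:
zero (1 + j1000·0.25) = 1 + j250 → |·| ≈ 250, ∠ ≈ 89.77°
zero (1 + j1000·0.001) = 1 + j1 → |·| ≈ 1.4142, ∠ ≈ 45.00°
pole (1 + j1000·1) = 1 + j1000 → |·| ≈ 1000, ∠ ≈ 89.94°
pole (1 + j1000·0.05) = 1 + j50 → |·| ≈ 50.01, ∠ ≈ 88.85°
|T| = 2e+04 · 250 · 1.4142 / (1000 · 50.01) ≈ 141.39
Gain = 20 log₁₀(141.39) ≈ 43.01 dB
∠T = (89.77° + 45.00°) − (89.94° + 88.85°) = -44.02°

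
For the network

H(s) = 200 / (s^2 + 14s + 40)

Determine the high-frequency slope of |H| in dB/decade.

-40 dB/decade

Each pole contributes −20 dB/decade at high frequency; each zero contributes +20 dB/decade.
Net: 0 zero(s) − 2 pole(s) → -40 dB/decade.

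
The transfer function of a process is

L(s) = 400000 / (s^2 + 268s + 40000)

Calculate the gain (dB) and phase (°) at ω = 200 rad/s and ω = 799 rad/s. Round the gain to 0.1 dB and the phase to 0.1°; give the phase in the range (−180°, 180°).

ω = 200: 17.5 dB, -90.0°; ω = 799: -4.0 dB, -160.3°

At s = jω = j200:
quadratic: (j200)² + 268·j200 + 40000 = 0 + j53600 → |·| ≈ 53600, ∠ ≈ 90.00°
|L| = 400000 / 53600 ≈ 7.4627
Gain = 20 log₁₀(7.4627) ≈ 17.46 dB
∠L = 0.00° − 90.00° = -90.00°

At s = jω = j799:
quadratic: (j799)² + 268·j799 + 40000 = -598401 + j214132 → |·| ≈ 6.3556e+05, ∠ ≈ 160.31°
|L| = 400000 / 6.3556e+05 ≈ 0.62937
Gain = 20 log₁₀(0.62937) ≈ -4.02 dB
∠L = 0.00° − 160.31° = -160.31°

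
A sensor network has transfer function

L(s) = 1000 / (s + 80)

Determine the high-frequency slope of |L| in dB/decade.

Each pole contributes −20 dB/decade at high frequency; each zero contributes +20 dB/decade.
Net: 0 zero(s) − 1 pole(s) → -20 dB/decade.

-20 dB/decade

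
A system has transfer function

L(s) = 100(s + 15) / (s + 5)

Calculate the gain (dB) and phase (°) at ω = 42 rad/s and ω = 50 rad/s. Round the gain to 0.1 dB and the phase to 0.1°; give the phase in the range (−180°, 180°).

At s = jω = j42:
zero (s+15): 15 + j42 → |·| = √(15²+42²) = √1989 ≈ 44.598, ∠ = arctan(42/15) ≈ 70.35°
pole (s+5): 5 + j42 → |·| = √(5²+42²) = √1789 ≈ 42.297, ∠ = arctan(42/5) ≈ 83.21°
|L| = 100 · 44.598 / 42.297 ≈ 105.44
Gain = 20 log₁₀(105.44) ≈ 40.46 dB
∠L = 70.35° − 83.21° = -12.86°

At s = jω = j50:
zero (s+15): 15 + j50 → |·| = √(15²+50²) = √2725 ≈ 52.202, ∠ = arctan(50/15) ≈ 73.30°
pole (s+5): 5 + j50 → |·| = √(5²+50²) = √2525 ≈ 50.249, ∠ = arctan(50/5) ≈ 84.29°
|L| = 100 · 52.202 / 50.249 ≈ 103.89
Gain = 20 log₁₀(103.89) ≈ 40.33 dB
∠L = 73.30° − 84.29° = -10.99°

ω = 42: 40.5 dB, -12.9°; ω = 50: 40.3 dB, -11.0°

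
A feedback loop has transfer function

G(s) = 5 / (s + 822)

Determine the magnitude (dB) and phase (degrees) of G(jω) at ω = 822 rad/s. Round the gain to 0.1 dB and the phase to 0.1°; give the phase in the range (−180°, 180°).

Substitute s = j822:
Numerator: 5 = 5 + j0
Denominator: (j822) + 822 = 822 + j822
|N| = √(5² + 0²) ≈ 5, ∠N ≈ 0.00°
|D| = √(822² + 822²) ≈ 1162.5, ∠D ≈ 45.00°
|G| = 5 / 1162.5 ≈ 0.0043011
Gain = 20 log₁₀(0.0043011) ≈ -47.33 dB
∠G = 0.00° − 45.00° = -45.00°

-47.3 dB, -45.0°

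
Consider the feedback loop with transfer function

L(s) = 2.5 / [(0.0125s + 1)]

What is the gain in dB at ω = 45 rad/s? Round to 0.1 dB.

6.8 dB

At ω = 45 rad/s:
pole (1 + j45·0.0125) = 1 + j0.5625 → |·| ≈ 1.1473, ∠ ≈ 29.36°
|L| = 2.5 · 1 / (1.1473) ≈ 2.179
Gain = 20 log₁₀(2.179) ≈ 6.77 dB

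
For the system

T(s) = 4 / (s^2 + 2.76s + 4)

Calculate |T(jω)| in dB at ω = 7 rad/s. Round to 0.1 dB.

At s = jω = j7:
quadratic: (j7)² + 2.76·j7 + 4 = -45 + j19.32 → |·| ≈ 48.972, ∠ ≈ 156.76°
|T| = 4 / 48.972 ≈ 0.081679
Gain = 20 log₁₀(0.081679) ≈ -21.76 dB

-21.8 dB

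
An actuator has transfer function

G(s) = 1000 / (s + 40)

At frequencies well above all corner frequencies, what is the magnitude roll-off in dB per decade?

-20 dB/decade

Each pole contributes −20 dB/decade at high frequency; each zero contributes +20 dB/decade.
Net: 0 zero(s) − 1 pole(s) → -20 dB/decade.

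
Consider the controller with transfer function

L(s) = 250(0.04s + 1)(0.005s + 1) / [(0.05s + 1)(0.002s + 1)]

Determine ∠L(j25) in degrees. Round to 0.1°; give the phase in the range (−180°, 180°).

At ω = 25 rad/s:
zero (1 + j25·0.04) = 1 + j1 → |·| ≈ 1.4142, ∠ ≈ 45.00°
zero (1 + j25·0.005) = 1 + j0.125 → |·| ≈ 1.0078, ∠ ≈ 7.13°
pole (1 + j25·0.05) = 1 + j1.25 → |·| ≈ 1.6008, ∠ ≈ 51.34°
pole (1 + j25·0.002) = 1 + j0.05 → |·| ≈ 1.0012, ∠ ≈ 2.86°
∠L = (45.00° + 7.13°) − (51.34° + 2.86°) = -2.07°

-2.1°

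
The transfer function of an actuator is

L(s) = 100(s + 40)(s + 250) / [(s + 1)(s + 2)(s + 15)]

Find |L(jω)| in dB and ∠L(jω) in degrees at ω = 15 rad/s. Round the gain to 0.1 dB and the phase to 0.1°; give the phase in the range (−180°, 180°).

46.9 dB, 170.4°

At s = jω = j15:
zero (s+40): 40 + j15 → |·| = √(40²+15²) = √1825 ≈ 42.72, ∠ = arctan(15/40) ≈ 20.56°
zero (s+250): 250 + j15 → |·| = √(250²+15²) = √62725 ≈ 250.45, ∠ = arctan(15/250) ≈ 3.43°
pole (s+1): 1 + j15 → |·| = √(1²+15²) = √226 ≈ 15.033, ∠ = arctan(15/1) ≈ 86.19°
pole (s+2): 2 + j15 → |·| = √(2²+15²) = √229 ≈ 15.133, ∠ = arctan(15/2) ≈ 82.41°
pole (s+15): 15 + j15 → |·| = √(15²+15²) = √450 ≈ 21.213, ∠ = arctan(15/15) ≈ 45.00°
|L| = 100 · 10699 / 4825.8 ≈ 221.7
Gain = 20 log₁₀(221.7) ≈ 46.92 dB
∠L = 23.99° − 213.60° = -189.61° ≡ 170.39° (principal value)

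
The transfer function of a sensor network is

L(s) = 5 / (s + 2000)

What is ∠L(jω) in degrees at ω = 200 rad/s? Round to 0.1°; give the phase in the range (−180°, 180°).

-5.7°

At s = jω = j200:
pole (s+2000): 2000 + j200 → |·| = √(2000²+200²) = √4040000 ≈ 2010, ∠ = arctan(200/2000) ≈ 5.71°
∠L = 0.00° − 5.71° = -5.71°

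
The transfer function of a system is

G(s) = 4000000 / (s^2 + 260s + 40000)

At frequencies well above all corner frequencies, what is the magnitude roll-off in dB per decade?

-40 dB/decade

Each pole contributes −20 dB/decade at high frequency; each zero contributes +20 dB/decade.
Net: 0 zero(s) − 2 pole(s) → -40 dB/decade.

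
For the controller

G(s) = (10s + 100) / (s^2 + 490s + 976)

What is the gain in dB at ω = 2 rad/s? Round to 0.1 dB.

Substitute s = j2:
Numerator: 10(j2) + 100 = 100 + j20
Denominator: (j2)^2 + 490(j2) + 976 = 972 + j980
|N| = √(100² + 20²) ≈ 101.98, ∠N ≈ 11.31°
|D| = √(972² + 980²) ≈ 1380.3, ∠D ≈ 45.23°
|G| = 101.98 / 1380.3 ≈ 0.073882
Gain = 20 log₁₀(0.073882) ≈ -22.63 dB

-22.6 dB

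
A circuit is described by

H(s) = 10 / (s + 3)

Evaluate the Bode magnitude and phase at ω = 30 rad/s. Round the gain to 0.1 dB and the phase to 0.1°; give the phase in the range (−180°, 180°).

Substitute s = j30:
Numerator: 10 = 10 + j0
Denominator: (j30) + 3 = 3 + j30
|N| = √(10² + 0²) ≈ 10, ∠N ≈ 0.00°
|D| = √(3² + 30²) ≈ 30.15, ∠D ≈ 84.29°
|H| = 10 / 30.15 ≈ 0.33167
Gain = 20 log₁₀(0.33167) ≈ -9.59 dB
∠H = 0.00° − 84.29° = -84.29°

-9.6 dB, -84.3°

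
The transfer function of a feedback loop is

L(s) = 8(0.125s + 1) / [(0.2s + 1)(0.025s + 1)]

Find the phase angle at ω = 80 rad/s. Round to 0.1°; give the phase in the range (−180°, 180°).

-65.6°

At ω = 80 rad/s:
zero (1 + j80·0.125) = 1 + j10 → |·| ≈ 10.05, ∠ ≈ 84.29°
pole (1 + j80·0.2) = 1 + j16 → |·| ≈ 16.031, ∠ ≈ 86.42°
pole (1 + j80·0.025) = 1 + j2 → |·| ≈ 2.2361, ∠ ≈ 63.43°
∠L = (84.29°) − (86.42° + 63.43°) = -65.56°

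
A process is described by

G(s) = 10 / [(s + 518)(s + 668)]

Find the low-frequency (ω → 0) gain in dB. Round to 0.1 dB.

-90.8 dB

G(0) = 10 / (518·668) ≈ 2.89e-05
20 log₁₀(2.89e-05) ≈ -90.78 dB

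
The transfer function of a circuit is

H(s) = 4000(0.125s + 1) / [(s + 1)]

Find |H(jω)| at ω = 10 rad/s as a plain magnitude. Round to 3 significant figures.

At ω = 10 rad/s:
zero (1 + j10·0.125) = 1 + j1.25 → |·| ≈ 1.6008, ∠ ≈ 51.34°
pole (1 + j10·1) = 1 + j10 → |·| ≈ 10.05, ∠ ≈ 84.29°
|H| = 4000 · 1.6008 / (10.05) ≈ 637.13

637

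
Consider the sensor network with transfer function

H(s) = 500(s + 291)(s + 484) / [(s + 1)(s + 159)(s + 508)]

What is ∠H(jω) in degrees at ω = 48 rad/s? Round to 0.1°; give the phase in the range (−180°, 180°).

-96.0°

At s = jω = j48:
zero (s+291): 291 + j48 → |·| = √(291²+48²) = √86985 ≈ 294.93, ∠ = arctan(48/291) ≈ 9.37°
zero (s+484): 484 + j48 → |·| = √(484²+48²) = √236560 ≈ 486.37, ∠ = arctan(48/484) ≈ 5.66°
pole (s+1): 1 + j48 → |·| = √(1²+48²) = √2305 ≈ 48.01, ∠ = arctan(48/1) ≈ 88.81°
pole (s+159): 159 + j48 → |·| = √(159²+48²) = √27585 ≈ 166.09, ∠ = arctan(48/159) ≈ 16.80°
pole (s+508): 508 + j48 → |·| = √(508²+48²) = √260368 ≈ 510.26, ∠ = arctan(48/508) ≈ 5.40°
∠H = 15.03° − 111.01° = -95.98°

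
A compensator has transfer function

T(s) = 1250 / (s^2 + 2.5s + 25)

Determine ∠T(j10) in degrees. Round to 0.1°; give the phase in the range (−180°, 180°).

At s = jω = j10:
quadratic: (j10)² + 2.5·j10 + 25 = -75 + j25 → |·| ≈ 79.057, ∠ ≈ 161.57°
∠T = 0.00° − 161.57° = -161.57°

-161.6°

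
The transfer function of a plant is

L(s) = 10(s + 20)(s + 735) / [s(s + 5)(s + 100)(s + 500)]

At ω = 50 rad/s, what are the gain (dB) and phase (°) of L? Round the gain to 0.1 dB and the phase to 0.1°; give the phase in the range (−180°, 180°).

-51.0 dB, -134.5°

At s = jω = j50:
zero (s+20): 20 + j50 → |·| = √(20²+50²) = √2900 ≈ 53.852, ∠ = arctan(50/20) ≈ 68.20°
zero (s+735): 735 + j50 → |·| = √(735²+50²) = √542725 ≈ 736.7, ∠ = arctan(50/735) ≈ 3.89°
pole (s+5): 5 + j50 → |·| = √(5²+50²) = √2525 ≈ 50.249, ∠ = arctan(50/5) ≈ 84.29°
pole (s+100): 100 + j50 → |·| = √(100²+50²) = √12500 ≈ 111.8, ∠ = arctan(50/100) ≈ 26.57°
pole (s+500): 500 + j50 → |·| = √(500²+50²) = √252500 ≈ 502.49, ∠ = arctan(50/500) ≈ 5.71°
pole at origin: |s| = 50, ∠ = 90.00° (in denominator)
|L| = 10 · 39673 / 1.4115e+08 ≈ 0.0028107
Gain = 20 log₁₀(0.0028107) ≈ -51.02 dB
∠L = 72.09° − 206.57° = -134.48°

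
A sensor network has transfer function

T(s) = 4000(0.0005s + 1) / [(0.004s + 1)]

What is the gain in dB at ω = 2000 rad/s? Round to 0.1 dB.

At ω = 2000 rad/s:
zero (1 + j2000·0.0005) = 1 + j1 → |·| ≈ 1.4142, ∠ ≈ 45.00°
pole (1 + j2000·0.004) = 1 + j8 → |·| ≈ 8.0623, ∠ ≈ 82.87°
|T| = 4000 · 1.4142 / (8.0623) ≈ 701.64
Gain = 20 log₁₀(701.64) ≈ 56.92 dB

56.9 dB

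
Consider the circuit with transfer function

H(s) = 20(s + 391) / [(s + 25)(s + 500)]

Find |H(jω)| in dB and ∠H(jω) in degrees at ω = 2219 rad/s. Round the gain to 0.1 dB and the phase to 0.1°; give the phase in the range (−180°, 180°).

-41.0 dB, -86.6°

At s = jω = j2219:
zero (s+391): 391 + j2219 → |·| = √(391²+2219²) = √5076842 ≈ 2253.2, ∠ = arctan(2219/391) ≈ 80.01°
pole (s+25): 25 + j2219 → |·| = √(25²+2219²) = √4924586 ≈ 2219.1, ∠ = arctan(2219/25) ≈ 89.35°
pole (s+500): 500 + j2219 → |·| = √(500²+2219²) = √5173961 ≈ 2274.6, ∠ = arctan(2219/500) ≈ 77.30°
|H| = 20 · 2253.2 / 5.0476e+06 ≈ 0.0089278
Gain = 20 log₁₀(0.0089278) ≈ -40.99 dB
∠H = 80.01° − 166.65° = -86.64°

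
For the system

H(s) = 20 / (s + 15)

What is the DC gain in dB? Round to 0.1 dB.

H(0) = 20 / 15 ≈ 1.3333
20 log₁₀(1.3333) ≈ 2.50 dB

2.5 dB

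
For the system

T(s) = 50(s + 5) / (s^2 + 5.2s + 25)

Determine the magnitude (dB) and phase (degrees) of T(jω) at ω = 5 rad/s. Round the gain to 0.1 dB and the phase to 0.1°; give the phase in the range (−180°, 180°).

22.7 dB, -45.0°

At s = jω = j5:
zero (s+5): 5 + j5 → |·| = √(5²+5²) = √50 ≈ 7.0711, ∠ = arctan(5/5) ≈ 45.00°
quadratic: (j5)² + 5.2·j5 + 25 = 0 + j26 → |·| ≈ 26, ∠ ≈ 90.00°
|T| = 50 · 7.0711 / 26 ≈ 13.598
Gain = 20 log₁₀(13.598) ≈ 22.67 dB
∠T = 45.00° − 90.00° = -45.00°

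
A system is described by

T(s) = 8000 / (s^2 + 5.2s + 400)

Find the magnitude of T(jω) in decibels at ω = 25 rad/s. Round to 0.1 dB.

29.8 dB

At s = jω = j25:
quadratic: (j25)² + 5.2·j25 + 400 = -225 + j130 → |·| ≈ 259.86, ∠ ≈ 149.98°
|T| = 8000 / 259.86 ≈ 30.786
Gain = 20 log₁₀(30.786) ≈ 29.77 dB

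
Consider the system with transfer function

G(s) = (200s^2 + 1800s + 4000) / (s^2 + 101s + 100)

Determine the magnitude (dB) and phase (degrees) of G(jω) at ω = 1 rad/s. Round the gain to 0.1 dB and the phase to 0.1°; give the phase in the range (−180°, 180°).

Substitute s = j1:
Numerator: 200(j1)^2 + 1800(j1) + 4000 = 3800 + j1800
Denominator: (j1)^2 + 101(j1) + 100 = 99 + j101
|N| = √(3800² + 1800²) ≈ 4204.8, ∠N ≈ 25.35°
|D| = √(99² + 101²) ≈ 141.43, ∠D ≈ 45.57°
|G| = 4204.8 / 141.43 ≈ 29.731
Gain = 20 log₁₀(29.731) ≈ 29.46 dB
∠G = 25.35° − 45.57° = -20.22°

29.5 dB, -20.2°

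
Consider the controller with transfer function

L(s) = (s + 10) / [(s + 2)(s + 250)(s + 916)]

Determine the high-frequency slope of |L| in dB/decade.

-40 dB/decade

Each pole contributes −20 dB/decade at high frequency; each zero contributes +20 dB/decade.
Net: 1 zero(s) − 3 pole(s) → -40 dB/decade.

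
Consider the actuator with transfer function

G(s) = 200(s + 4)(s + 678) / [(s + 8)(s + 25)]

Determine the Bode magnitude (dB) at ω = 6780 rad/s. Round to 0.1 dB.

At s = jω = j6780:
zero (s+4): 4 + j6780 → |·| = √(4²+6780²) = √45968416 ≈ 6780, ∠ = arctan(6780/4) ≈ 89.97°
zero (s+678): 678 + j6780 → |·| = √(678²+6780²) = √46428084 ≈ 6813.8, ∠ = arctan(6780/678) ≈ 84.29°
pole (s+8): 8 + j6780 → |·| = √(8²+6780²) = √45968464 ≈ 6780, ∠ = arctan(6780/8) ≈ 89.93°
pole (s+25): 25 + j6780 → |·| = √(25²+6780²) = √45969025 ≈ 6780, ∠ = arctan(6780/25) ≈ 89.79°
|G| = 200 · 4.6198e+07 / 4.5968e+07 ≈ 201
Gain = 20 log₁₀(201) ≈ 46.06 dB

46.1 dB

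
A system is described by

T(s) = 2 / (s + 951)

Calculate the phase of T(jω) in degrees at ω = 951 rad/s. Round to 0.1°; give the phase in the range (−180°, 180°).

-45.0°

At s = jω = j951:
pole (s+951): 951 + j951 → |·| = √(951²+951²) = √1808802 ≈ 1344.9, ∠ = arctan(951/951) ≈ 45.00°
∠T = 0.00° − 45.00° = -45.00°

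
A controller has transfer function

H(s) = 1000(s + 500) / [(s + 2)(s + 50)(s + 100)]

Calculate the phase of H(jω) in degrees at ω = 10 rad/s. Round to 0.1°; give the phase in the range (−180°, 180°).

-94.6°

At s = jω = j10:
zero (s+500): 500 + j10 → |·| = √(500²+10²) = √250100 ≈ 500.1, ∠ = arctan(10/500) ≈ 1.15°
pole (s+2): 2 + j10 → |·| = √(2²+10²) = √104 ≈ 10.198, ∠ = arctan(10/2) ≈ 78.69°
pole (s+50): 50 + j10 → |·| = √(50²+10²) = √2600 ≈ 50.99, ∠ = arctan(10/50) ≈ 11.31°
pole (s+100): 100 + j10 → |·| = √(100²+10²) = √10100 ≈ 100.5, ∠ = arctan(10/100) ≈ 5.71°
∠H = 1.15° − 95.71° = -94.56°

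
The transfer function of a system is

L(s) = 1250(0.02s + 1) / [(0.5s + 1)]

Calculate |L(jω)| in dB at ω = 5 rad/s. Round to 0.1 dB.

53.4 dB

At ω = 5 rad/s:
zero (1 + j5·0.02) = 1 + j0.1 → |·| ≈ 1.005, ∠ ≈ 5.71°
pole (1 + j5·0.5) = 1 + j2.5 → |·| ≈ 2.6926, ∠ ≈ 68.20°
|L| = 1250 · 1.005 / (2.6926) ≈ 466.56
Gain = 20 log₁₀(466.56) ≈ 53.38 dB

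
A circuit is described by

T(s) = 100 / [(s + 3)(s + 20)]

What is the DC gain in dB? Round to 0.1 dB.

T(0) = 100 / (3·20) ≈ 1.6667
20 log₁₀(1.6667) ≈ 4.44 dB

4.4 dB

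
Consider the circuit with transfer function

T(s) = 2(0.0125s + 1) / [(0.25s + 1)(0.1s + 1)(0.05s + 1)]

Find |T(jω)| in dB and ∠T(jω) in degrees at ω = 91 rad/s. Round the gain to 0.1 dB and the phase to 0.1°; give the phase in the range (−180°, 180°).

At ω = 91 rad/s:
zero (1 + j91·0.0125) = 1 + j1.1375 → |·| ≈ 1.5146, ∠ ≈ 48.68°
pole (1 + j91·0.25) = 1 + j22.75 → |·| ≈ 22.772, ∠ ≈ 87.48°
pole (1 + j91·0.1) = 1 + j9.1 → |·| ≈ 9.1548, ∠ ≈ 83.73°
pole (1 + j91·0.05) = 1 + j4.55 → |·| ≈ 4.6586, ∠ ≈ 77.60°
|T| = 2 · 1.5146 / (22.772 · 9.1548 · 4.6586) ≈ 0.0031191
Gain = 20 log₁₀(0.0031191) ≈ -50.12 dB
∠T = (48.68°) − (87.48° + 83.73° + 77.60°) = -200.13° ≡ 159.87° (principal value)

-50.1 dB, 159.9°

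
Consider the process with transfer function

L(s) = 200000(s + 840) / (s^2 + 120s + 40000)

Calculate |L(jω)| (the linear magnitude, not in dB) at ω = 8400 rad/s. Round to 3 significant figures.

23.9

At s = jω = j8400:
zero (s+840): 840 + j8400 → |·| = √(840²+8400²) = √71265600 ≈ 8441.9, ∠ = arctan(8400/840) ≈ 84.29°
quadratic: (j8400)² + 120·j8400 + 40000 = -70520000 + j1008000 → |·| ≈ 7.0527e+07, ∠ ≈ 179.18°
|L| = 200000 · 8441.9 / 7.0527e+07 ≈ 23.939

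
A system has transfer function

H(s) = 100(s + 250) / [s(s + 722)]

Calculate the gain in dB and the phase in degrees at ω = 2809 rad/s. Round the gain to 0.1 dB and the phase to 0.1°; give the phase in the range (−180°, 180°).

-29.2 dB, -80.7°

At s = jω = j2809:
zero (s+250): 250 + j2809 → |·| = √(250²+2809²) = √7952981 ≈ 2820.1, ∠ = arctan(2809/250) ≈ 84.91°
pole (s+722): 722 + j2809 → |·| = √(722²+2809²) = √8411765 ≈ 2900.3, ∠ = arctan(2809/722) ≈ 75.59°
pole at origin: |s| = 2809, ∠ = 90.00° (in denominator)
|H| = 100 · 2820.1 / 8.1469e+06 ≈ 0.034616
Gain = 20 log₁₀(0.034616) ≈ -29.21 dB
∠H = 84.91° − 165.59° = -80.68°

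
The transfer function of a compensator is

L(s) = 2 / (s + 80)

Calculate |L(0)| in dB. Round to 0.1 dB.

L(0) = 2 / (80) = 0.025
20 log₁₀(0.025) ≈ -32.04 dB

-32.0 dB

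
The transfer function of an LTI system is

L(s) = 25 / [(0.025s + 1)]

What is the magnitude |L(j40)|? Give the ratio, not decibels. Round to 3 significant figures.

At ω = 40 rad/s:
pole (1 + j40·0.025) = 1 + j1 → |·| ≈ 1.4142, ∠ ≈ 45.00°
|L| = 25 · 1 / (1.4142) ≈ 17.678

17.7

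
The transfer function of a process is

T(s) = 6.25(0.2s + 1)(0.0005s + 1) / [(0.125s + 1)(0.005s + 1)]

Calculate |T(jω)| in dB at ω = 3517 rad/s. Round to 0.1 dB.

1.2 dB

At ω = 3517 rad/s:
zero (1 + j3517·0.2) = 1 + j703.4 → |·| ≈ 703.4, ∠ ≈ 89.92°
zero (1 + j3517·0.0005) = 1 + j1.7585 → |·| ≈ 2.0229, ∠ ≈ 60.37°
pole (1 + j3517·0.125) = 1 + j439.625 → |·| ≈ 439.63, ∠ ≈ 89.87°
pole (1 + j3517·0.005) = 1 + j17.585 → |·| ≈ 17.613, ∠ ≈ 86.75°
|T| = 6.25 · 703.4 · 2.0229 / (439.63 · 17.613) ≈ 1.1485
Gain = 20 log₁₀(1.1485) ≈ 1.20 dB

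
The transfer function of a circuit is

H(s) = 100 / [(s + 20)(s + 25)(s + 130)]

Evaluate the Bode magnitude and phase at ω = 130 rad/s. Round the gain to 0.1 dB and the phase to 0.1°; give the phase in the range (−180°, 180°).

-90.1 dB, 154.6°

At s = jω = j130:
pole (s+20): 20 + j130 → |·| = √(20²+130²) = √17300 ≈ 131.53, ∠ = arctan(130/20) ≈ 81.25°
pole (s+25): 25 + j130 → |·| = √(25²+130²) = √17525 ≈ 132.38, ∠ = arctan(130/25) ≈ 79.11°
pole (s+130): 130 + j130 → |·| = √(130²+130²) = √33800 ≈ 183.85, ∠ = arctan(130/130) ≈ 45.00°
|H| = 100 / 3.2012e+06 ≈ 3.1238e-05
Gain = 20 log₁₀(3.1238e-05) ≈ -90.11 dB
∠H = 0.00° − 205.36° = -205.36° ≡ 154.64° (principal value)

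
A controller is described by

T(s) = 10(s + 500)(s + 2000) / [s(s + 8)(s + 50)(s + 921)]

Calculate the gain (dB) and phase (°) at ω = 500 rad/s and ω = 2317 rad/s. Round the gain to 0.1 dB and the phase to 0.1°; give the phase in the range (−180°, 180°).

ω = 500: -79.1 dB, 127.2°; ω = 2317: -112.6 dB, 150.1°

At s = jω = j500:
zero (s+500): 500 + j500 → |·| = √(500²+500²) = √500000 ≈ 707.11, ∠ = arctan(500/500) ≈ 45.00°
zero (s+2000): 2000 + j500 → |·| = √(2000²+500²) = √4250000 ≈ 2061.6, ∠ = arctan(500/2000) ≈ 14.04°
pole (s+8): 8 + j500 → |·| = √(8²+500²) = √250064 ≈ 500.06, ∠ = arctan(500/8) ≈ 89.08°
pole (s+50): 50 + j500 → |·| = √(50²+500²) = √252500 ≈ 502.49, ∠ = arctan(500/50) ≈ 84.29°
pole (s+921): 921 + j500 → |·| = √(921²+500²) = √1098241 ≈ 1048, ∠ = arctan(500/921) ≈ 28.50°
pole at origin: |s| = 500, ∠ = 90.00° (in denominator)
|T| = 10 · 1.4578e+06 / 1.3167e+11 ≈ 0.00011072
Gain = 20 log₁₀(0.00011072) ≈ -79.12 dB
∠T = 59.04° − 291.87° = -232.83° ≡ 127.17° (principal value)

At s = jω = j2317:
zero (s+500): 500 + j2317 → |·| = √(500²+2317²) = √5618489 ≈ 2370.3, ∠ = arctan(2317/500) ≈ 77.82°
zero (s+2000): 2000 + j2317 → |·| = √(2000²+2317²) = √9368489 ≈ 3060.8, ∠ = arctan(2317/2000) ≈ 49.20°
pole (s+8): 8 + j2317 → |·| = √(8²+2317²) = √5368553 ≈ 2317, ∠ = arctan(2317/8) ≈ 89.80°
pole (s+50): 50 + j2317 → |·| = √(50²+2317²) = √5370989 ≈ 2317.5, ∠ = arctan(2317/50) ≈ 88.76°
pole (s+921): 921 + j2317 → |·| = √(921²+2317²) = √6216730 ≈ 2493.3, ∠ = arctan(2317/921) ≈ 68.32°
pole at origin: |s| = 2317, ∠ = 90.00° (in denominator)
|T| = 10 · 7.255e+06 / 3.102e+13 ≈ 2.3388e-06
Gain = 20 log₁₀(2.3388e-06) ≈ -112.62 dB
∠T = 127.02° − 336.88° = -209.86° ≡ 150.14° (principal value)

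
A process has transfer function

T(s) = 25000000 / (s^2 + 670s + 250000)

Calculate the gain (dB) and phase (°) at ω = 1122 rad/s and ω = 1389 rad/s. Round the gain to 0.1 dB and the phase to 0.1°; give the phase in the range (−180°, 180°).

ω = 1122: 26.0 dB, -143.3°; ω = 1389: 22.3 dB, -151.0°

At s = jω = j1122:
quadratic: (j1122)² + 670·j1122 + 250000 = -1008884 + j751740 → |·| ≈ 1.2582e+06, ∠ ≈ 143.31°
|T| = 25000000 / 1.2582e+06 ≈ 19.87
Gain = 20 log₁₀(19.87) ≈ 25.96 dB
∠T = 0.00° − 143.31° = -143.31°

At s = jω = j1389:
quadratic: (j1389)² + 670·j1389 + 250000 = -1679321 + j930630 → |·| ≈ 1.9199e+06, ∠ ≈ 151.01°
|T| = 25000000 / 1.9199e+06 ≈ 13.022
Gain = 20 log₁₀(13.022) ≈ 22.29 dB
∠T = 0.00° − 151.01° = -151.01°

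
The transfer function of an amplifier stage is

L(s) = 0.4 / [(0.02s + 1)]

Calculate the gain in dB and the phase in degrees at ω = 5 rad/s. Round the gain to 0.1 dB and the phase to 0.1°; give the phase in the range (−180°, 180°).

-8.0 dB, -5.7°

At ω = 5 rad/s:
pole (1 + j5·0.02) = 1 + j0.1 → |·| ≈ 1.005, ∠ ≈ 5.71°
|L| = 0.4 · 1 / (1.005) ≈ 0.39801
Gain = 20 log₁₀(0.39801) ≈ -8.00 dB
∠L = (0°) − (5.71°) = -5.71°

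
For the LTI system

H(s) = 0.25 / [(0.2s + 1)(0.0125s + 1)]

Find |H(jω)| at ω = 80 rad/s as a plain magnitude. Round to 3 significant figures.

0.0110

At ω = 80 rad/s:
pole (1 + j80·0.2) = 1 + j16 → |·| ≈ 16.031, ∠ ≈ 86.42°
pole (1 + j80·0.0125) = 1 + j1 → |·| ≈ 1.4142, ∠ ≈ 45.00°
|H| = 0.25 · 1 / (16.031 · 1.4142) ≈ 0.011027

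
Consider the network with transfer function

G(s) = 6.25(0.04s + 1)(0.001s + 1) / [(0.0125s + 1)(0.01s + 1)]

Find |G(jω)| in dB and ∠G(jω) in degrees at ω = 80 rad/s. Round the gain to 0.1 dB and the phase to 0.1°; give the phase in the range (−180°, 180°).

At ω = 80 rad/s:
zero (1 + j80·0.04) = 1 + j3.2 → |·| ≈ 3.3526, ∠ ≈ 72.65°
zero (1 + j80·0.001) = 1 + j0.08 → |·| ≈ 1.0032, ∠ ≈ 4.57°
pole (1 + j80·0.0125) = 1 + j1 → |·| ≈ 1.4142, ∠ ≈ 45.00°
pole (1 + j80·0.01) = 1 + j0.8 → |·| ≈ 1.2806, ∠ ≈ 38.66°
|G| = 6.25 · 3.3526 · 1.0032 / (1.4142 · 1.2806) ≈ 11.607
Gain = 20 log₁₀(11.607) ≈ 21.29 dB
∠G = (72.65° + 4.57°) − (45.00° + 38.66°) = -6.44°

21.3 dB, -6.4°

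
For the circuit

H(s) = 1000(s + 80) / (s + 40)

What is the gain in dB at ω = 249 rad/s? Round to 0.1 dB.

At s = jω = j249:
zero (s+80): 80 + j249 → |·| = √(80²+249²) = √68401 ≈ 261.54, ∠ = arctan(249/80) ≈ 72.19°
pole (s+40): 40 + j249 → |·| = √(40²+249²) = √63601 ≈ 252.19, ∠ = arctan(249/40) ≈ 80.87°
|H| = 1000 · 261.54 / 252.19 ≈ 1037.1
Gain = 20 log₁₀(1037.1) ≈ 60.32 dB

60.3 dB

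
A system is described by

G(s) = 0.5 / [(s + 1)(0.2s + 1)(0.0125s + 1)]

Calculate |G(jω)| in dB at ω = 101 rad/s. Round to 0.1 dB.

-76.4 dB

At ω = 101 rad/s:
pole (1 + j101·1) = 1 + j101 → |·| ≈ 101, ∠ ≈ 89.43°
pole (1 + j101·0.2) = 1 + j20.2 → |·| ≈ 20.225, ∠ ≈ 87.17°
pole (1 + j101·0.0125) = 1 + j1.2625 → |·| ≈ 1.6106, ∠ ≈ 51.62°
|G| = 0.5 · 1 / (101 · 20.225 · 1.6106) ≈ 0.00015198
Gain = 20 log₁₀(0.00015198) ≈ -76.36 dB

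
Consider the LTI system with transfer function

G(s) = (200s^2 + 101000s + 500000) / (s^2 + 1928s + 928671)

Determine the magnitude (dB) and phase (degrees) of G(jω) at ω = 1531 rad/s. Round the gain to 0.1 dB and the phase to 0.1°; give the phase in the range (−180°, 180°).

Substitute s = j1531:
Numerator: 200(j1531)^2 + 101000(j1531) + 500000 = -468292200 + j154631000
Denominator: (j1531)^2 + 1928(j1531) + 928671 = -1415290 + j2951768
|N| = √(468292200² + 154631000²) ≈ 4.9316e+08, ∠N ≈ 161.73°
|D| = √(1415290² + 2951768²) ≈ 3.2735e+06, ∠D ≈ 115.62°
|G| = 4.9316e+08 / 3.2735e+06 ≈ 150.65
Gain = 20 log₁₀(150.65) ≈ 43.56 dB
∠G = 161.73° − 115.62° = 46.11°

43.6 dB, 46.1°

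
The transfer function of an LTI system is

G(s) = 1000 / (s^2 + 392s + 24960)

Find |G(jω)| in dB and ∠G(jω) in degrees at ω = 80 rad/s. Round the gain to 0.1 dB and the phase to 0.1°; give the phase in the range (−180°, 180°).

-31.2 dB, -59.4°

Substitute s = j80:
Numerator: 1000 = 1000 + j0
Denominator: (j80)^2 + 392(j80) + 24960 = 18560 + j31360
|N| = √(1000² + 0²) ≈ 1000, ∠N ≈ 0.00°
|D| = √(18560² + 31360²) ≈ 36441, ∠D ≈ 59.38°
|G| = 1000 / 36441 ≈ 0.027442
Gain = 20 log₁₀(0.027442) ≈ -31.23 dB
∠G = 0.00° − 59.38° = -59.38°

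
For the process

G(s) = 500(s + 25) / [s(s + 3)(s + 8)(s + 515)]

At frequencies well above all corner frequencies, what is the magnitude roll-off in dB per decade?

-60 dB/decade

Each pole contributes −20 dB/decade at high frequency; each zero contributes +20 dB/decade.
Net: 1 zero(s) − 4 pole(s) → -60 dB/decade.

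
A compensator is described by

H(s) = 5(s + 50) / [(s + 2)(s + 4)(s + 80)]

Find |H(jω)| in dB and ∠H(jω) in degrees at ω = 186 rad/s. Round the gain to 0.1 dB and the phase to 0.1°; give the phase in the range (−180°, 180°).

At s = jω = j186:
zero (s+50): 50 + j186 → |·| = √(50²+186²) = √37096 ≈ 192.6, ∠ = arctan(186/50) ≈ 74.95°
pole (s+2): 2 + j186 → |·| = √(2²+186²) = √34600 ≈ 186.01, ∠ = arctan(186/2) ≈ 89.38°
pole (s+4): 4 + j186 → |·| = √(4²+186²) = √34612 ≈ 186.04, ∠ = arctan(186/4) ≈ 88.77°
pole (s+80): 80 + j186 → |·| = √(80²+186²) = √40996 ≈ 202.47, ∠ = arctan(186/80) ≈ 66.73°
|H| = 5 · 192.6 / 7.0065e+06 ≈ 0.00013744
Gain = 20 log₁₀(0.00013744) ≈ -77.24 dB
∠H = 74.95° − 244.88° = -169.93°

-77.2 dB, -169.9°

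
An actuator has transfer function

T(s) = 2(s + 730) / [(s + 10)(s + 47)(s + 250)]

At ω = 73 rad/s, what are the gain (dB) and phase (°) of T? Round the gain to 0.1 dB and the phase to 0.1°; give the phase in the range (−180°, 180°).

-61.1 dB, -150.0°

At s = jω = j73:
zero (s+730): 730 + j73 → |·| = √(730²+73²) = √538229 ≈ 733.64, ∠ = arctan(73/730) ≈ 5.71°
pole (s+10): 10 + j73 → |·| = √(10²+73²) = √5429 ≈ 73.682, ∠ = arctan(73/10) ≈ 82.20°
pole (s+47): 47 + j73 → |·| = √(47²+73²) = √7538 ≈ 86.822, ∠ = arctan(73/47) ≈ 57.23°
pole (s+250): 250 + j73 → |·| = √(250²+73²) = √67829 ≈ 260.44, ∠ = arctan(73/250) ≈ 16.28°
|T| = 2 · 733.64 / 1.6661e+06 ≈ 0.00088067
Gain = 20 log₁₀(0.00088067) ≈ -61.10 dB
∠T = 5.71° − 155.71° = -150.00°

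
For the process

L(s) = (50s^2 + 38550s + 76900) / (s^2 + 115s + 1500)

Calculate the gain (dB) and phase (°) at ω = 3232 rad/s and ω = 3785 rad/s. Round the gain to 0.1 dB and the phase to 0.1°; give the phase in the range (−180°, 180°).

ω = 3232: 34.2 dB, -11.4°; ω = 3785: 34.2 dB, -9.8°

Substitute s = j3232:
Numerator: 50(j3232)^2 + 38550(j3232) + 76900 = -522214300 + j124593600
Denominator: (j3232)^2 + 115(j3232) + 1500 = -10444324 + j371680
|N| = √(522214300² + 124593600²) ≈ 5.3687e+08, ∠N ≈ 166.58°
|D| = √(10444324² + 371680²) ≈ 1.0451e+07, ∠D ≈ 177.96°
|L| = 5.3687e+08 / 1.0451e+07 ≈ 51.37
Gain = 20 log₁₀(51.37) ≈ 34.21 dB
∠L = 166.58° − 177.96° = -11.38°

Substitute s = j3785:
Numerator: 50(j3785)^2 + 38550(j3785) + 76900 = -716234350 + j145911750
Denominator: (j3785)^2 + 115(j3785) + 1500 = -14324725 + j435275
|N| = √(716234350² + 145911750²) ≈ 7.3095e+08, ∠N ≈ 168.49°
|D| = √(14324725² + 435275²) ≈ 1.4331e+07, ∠D ≈ 178.26°
|L| = 7.3095e+08 / 1.4331e+07 ≈ 51.005
Gain = 20 log₁₀(51.005) ≈ 34.15 dB
∠L = 168.49° − 178.26° = -9.77°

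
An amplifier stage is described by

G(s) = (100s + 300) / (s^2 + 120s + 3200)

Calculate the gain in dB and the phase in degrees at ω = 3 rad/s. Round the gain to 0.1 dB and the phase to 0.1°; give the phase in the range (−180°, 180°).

-17.6 dB, 38.6°

Substitute s = j3:
Numerator: 100(j3) + 300 = 300 + j300
Denominator: (j3)^2 + 120(j3) + 3200 = 3191 + j360
|N| = √(300² + 300²) ≈ 424.26, ∠N ≈ 45.00°
|D| = √(3191² + 360²) ≈ 3211.2, ∠D ≈ 6.44°
|G| = 424.26 / 3211.2 ≈ 0.13212
Gain = 20 log₁₀(0.13212) ≈ -17.58 dB
∠G = 45.00° − 6.44° = 38.56°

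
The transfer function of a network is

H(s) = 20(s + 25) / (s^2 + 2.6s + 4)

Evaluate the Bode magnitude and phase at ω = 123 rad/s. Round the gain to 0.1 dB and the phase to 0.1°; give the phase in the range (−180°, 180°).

At s = jω = j123:
zero (s+25): 25 + j123 → |·| = √(25²+123²) = √15754 ≈ 125.51, ∠ = arctan(123/25) ≈ 78.51°
quadratic: (j123)² + 2.6·j123 + 4 = -15125 + j319.8 → |·| ≈ 15128, ∠ ≈ 178.79°
|H| = 20 · 125.51 / 15128 ≈ 0.16593
Gain = 20 log₁₀(0.16593) ≈ -15.60 dB
∠H = 78.51° − 178.79° = -100.28°

-15.6 dB, -100.3°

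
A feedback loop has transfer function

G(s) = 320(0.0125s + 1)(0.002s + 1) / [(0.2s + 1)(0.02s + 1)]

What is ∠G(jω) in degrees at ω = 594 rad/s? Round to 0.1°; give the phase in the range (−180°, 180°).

At ω = 594 rad/s:
zero (1 + j594·0.0125) = 1 + j7.425 → |·| ≈ 7.492, ∠ ≈ 82.33°
zero (1 + j594·0.002) = 1 + j1.188 → |·| ≈ 1.5529, ∠ ≈ 49.91°
pole (1 + j594·0.2) = 1 + j118.8 → |·| ≈ 118.8, ∠ ≈ 89.52°
pole (1 + j594·0.02) = 1 + j11.88 → |·| ≈ 11.922, ∠ ≈ 85.19°
∠G = (82.33° + 49.91°) − (89.52° + 85.19°) = -42.47°

-42.5°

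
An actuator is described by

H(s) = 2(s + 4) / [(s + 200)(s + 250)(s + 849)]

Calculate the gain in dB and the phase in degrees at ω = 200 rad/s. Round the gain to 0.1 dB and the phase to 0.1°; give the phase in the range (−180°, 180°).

-105.9 dB, -8.1°

At s = jω = j200:
zero (s+4): 4 + j200 → |·| = √(4²+200²) = √40016 ≈ 200.04, ∠ = arctan(200/4) ≈ 88.85°
pole (s+200): 200 + j200 → |·| = √(200²+200²) = √80000 ≈ 282.84, ∠ = arctan(200/200) ≈ 45.00°
pole (s+250): 250 + j200 → |·| = √(250²+200²) = √102500 ≈ 320.16, ∠ = arctan(200/250) ≈ 38.66°
pole (s+849): 849 + j200 → |·| = √(849²+200²) = √760801 ≈ 872.24, ∠ = arctan(200/849) ≈ 13.26°
|H| = 2 · 200.04 / 7.8985e+07 ≈ 5.0653e-06
Gain = 20 log₁₀(5.0653e-06) ≈ -105.91 dB
∠H = 88.85° − 96.92° = -8.07°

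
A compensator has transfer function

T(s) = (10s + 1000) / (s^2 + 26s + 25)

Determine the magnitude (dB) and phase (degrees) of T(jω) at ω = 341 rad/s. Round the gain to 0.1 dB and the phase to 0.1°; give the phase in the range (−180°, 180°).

Substitute s = j341:
Numerator: 10(j341) + 1000 = 1000 + j3410
Denominator: (j341)^2 + 26(j341) + 25 = -116256 + j8866
|N| = √(1000² + 3410²) ≈ 3553.6, ∠N ≈ 73.66°
|D| = √(116256² + 8866²) ≈ 1.1659e+05, ∠D ≈ 175.64°
|T| = 3553.6 / 1.1659e+05 ≈ 0.030479
Gain = 20 log₁₀(0.030479) ≈ -30.32 dB
∠T = 73.66° − 175.64° = -101.98°

-30.3 dB, -102.0°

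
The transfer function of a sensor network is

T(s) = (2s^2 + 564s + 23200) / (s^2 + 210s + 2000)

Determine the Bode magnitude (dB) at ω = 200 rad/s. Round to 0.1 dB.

7.0 dB

Substitute s = j200:
Numerator: 2(j200)^2 + 564(j200) + 23200 = -56800 + j112800
Denominator: (j200)^2 + 210(j200) + 2000 = -38000 + j42000
|N| = √(56800² + 112800²) ≈ 1.2629e+05, ∠N ≈ 116.73°
|D| = √(38000² + 42000²) ≈ 56639, ∠D ≈ 132.14°
|T| = 1.2629e+05 / 56639 ≈ 2.2297
Gain = 20 log₁₀(2.2297) ≈ 6.96 dB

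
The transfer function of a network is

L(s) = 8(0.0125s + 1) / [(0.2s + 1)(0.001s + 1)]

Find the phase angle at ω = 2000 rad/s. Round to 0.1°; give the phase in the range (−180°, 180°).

At ω = 2000 rad/s:
zero (1 + j2000·0.0125) = 1 + j25 → |·| ≈ 25.02, ∠ ≈ 87.71°
pole (1 + j2000·0.2) = 1 + j400 → |·| ≈ 400, ∠ ≈ 89.86°
pole (1 + j2000·0.001) = 1 + j2 → |·| ≈ 2.2361, ∠ ≈ 63.43°
∠L = (87.71°) − (89.86° + 63.43°) = -65.58°

-65.6°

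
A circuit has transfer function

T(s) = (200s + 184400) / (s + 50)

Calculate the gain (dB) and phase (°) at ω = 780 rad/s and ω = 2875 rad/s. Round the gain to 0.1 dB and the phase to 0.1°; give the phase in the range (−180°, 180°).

Substitute s = j780:
Numerator: 200(j780) + 184400 = 184400 + j156000
Denominator: (j780) + 50 = 50 + j780
|N| = √(184400² + 156000²) ≈ 2.4154e+05, ∠N ≈ 40.23°
|D| = √(50² + 780²) ≈ 781.6, ∠D ≈ 86.33°
|T| = 2.4154e+05 / 781.6 ≈ 309.03
Gain = 20 log₁₀(309.03) ≈ 49.80 dB
∠T = 40.23° − 86.33° = -46.10°

Substitute s = j2875:
Numerator: 200(j2875) + 184400 = 184400 + j575000
Denominator: (j2875) + 50 = 50 + j2875
|N| = √(184400² + 575000²) ≈ 6.0384e+05, ∠N ≈ 72.22°
|D| = √(50² + 2875²) ≈ 2875.4, ∠D ≈ 89.00°
|T| = 6.0384e+05 / 2875.4 ≈ 210
Gain = 20 log₁₀(210) ≈ 46.44 dB
∠T = 72.22° − 89.00° = -16.78°

ω = 780: 49.8 dB, -46.1°; ω = 2875: 46.4 dB, -16.8°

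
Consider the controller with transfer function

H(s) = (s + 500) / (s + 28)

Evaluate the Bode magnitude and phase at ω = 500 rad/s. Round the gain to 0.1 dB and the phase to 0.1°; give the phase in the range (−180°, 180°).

Substitute s = j500:
Numerator: (j500) + 500 = 500 + j500
Denominator: (j500) + 28 = 28 + j500
|N| = √(500² + 500²) ≈ 707.11, ∠N ≈ 45.00°
|D| = √(28² + 500²) ≈ 500.78, ∠D ≈ 86.79°
|H| = 707.11 / 500.78 ≈ 1.412
Gain = 20 log₁₀(1.412) ≈ 3.00 dB
∠H = 45.00° − 86.79° = -41.79°

3.0 dB, -41.8°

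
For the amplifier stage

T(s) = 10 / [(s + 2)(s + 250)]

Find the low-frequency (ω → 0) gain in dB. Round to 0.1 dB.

-34.0 dB

T(0) = 10 / (2·250) = 0.02
20 log₁₀(0.02) ≈ -33.98 dB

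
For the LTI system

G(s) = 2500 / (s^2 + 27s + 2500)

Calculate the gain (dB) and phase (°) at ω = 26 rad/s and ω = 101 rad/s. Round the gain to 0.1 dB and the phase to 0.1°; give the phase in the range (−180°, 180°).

ω = 26: 2.1 dB, -21.1°; ω = 101: -10.3 dB, -160.5°

At s = jω = j26:
quadratic: (j26)² + 27·j26 + 2500 = 1824 + j702 → |·| ≈ 1954.4, ∠ ≈ 21.05°
|G| = 2500 / 1954.4 ≈ 1.2792
Gain = 20 log₁₀(1.2792) ≈ 2.14 dB
∠G = 0.00° − 21.05° = -21.05°

At s = jω = j101:
quadratic: (j101)² + 27·j101 + 2500 = -7701 + j2727 → |·| ≈ 8169.6, ∠ ≈ 160.50°
|G| = 2500 / 8169.6 ≈ 0.30601
Gain = 20 log₁₀(0.30601) ≈ -10.29 dB
∠G = 0.00° − 160.50° = -160.50°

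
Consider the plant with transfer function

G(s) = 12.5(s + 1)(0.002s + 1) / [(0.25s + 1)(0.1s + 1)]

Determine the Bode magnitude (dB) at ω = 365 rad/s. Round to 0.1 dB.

4.6 dB

At ω = 365 rad/s:
zero (1 + j365·1) = 1 + j365 → |·| ≈ 365, ∠ ≈ 89.84°
zero (1 + j365·0.002) = 1 + j0.73 → |·| ≈ 1.2381, ∠ ≈ 36.13°
pole (1 + j365·0.25) = 1 + j91.25 → |·| ≈ 91.255, ∠ ≈ 89.37°
pole (1 + j365·0.1) = 1 + j36.5 → |·| ≈ 36.514, ∠ ≈ 88.43°
|G| = 12.5 · 365 · 1.2381 / (91.255 · 36.514) ≈ 1.6953
Gain = 20 log₁₀(1.6953) ≈ 4.58 dB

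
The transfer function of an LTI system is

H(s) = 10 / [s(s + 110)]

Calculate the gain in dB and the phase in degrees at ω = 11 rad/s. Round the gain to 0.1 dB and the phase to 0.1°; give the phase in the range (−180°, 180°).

At s = jω = j11:
pole (s+110): 110 + j11 → |·| = √(110²+11²) = √12221 ≈ 110.55, ∠ = arctan(11/110) ≈ 5.71°
pole at origin: |s| = 11, ∠ = 90.00° (in denominator)
|H| = 10 / 1216 ≈ 0.0082237
Gain = 20 log₁₀(0.0082237) ≈ -41.70 dB
∠H = 0.00° − 95.71° = -95.71°

-41.7 dB, -95.7°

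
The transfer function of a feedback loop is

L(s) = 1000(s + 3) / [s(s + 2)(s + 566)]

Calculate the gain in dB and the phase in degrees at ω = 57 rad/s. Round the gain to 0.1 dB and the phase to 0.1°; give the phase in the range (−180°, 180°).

At s = jω = j57:
zero (s+3): 3 + j57 → |·| = √(3²+57²) = √3258 ≈ 57.079, ∠ = arctan(57/3) ≈ 86.99°
pole (s+2): 2 + j57 → |·| = √(2²+57²) = √3253 ≈ 57.035, ∠ = arctan(57/2) ≈ 87.99°
pole (s+566): 566 + j57 → |·| = √(566²+57²) = √323605 ≈ 568.86, ∠ = arctan(57/566) ≈ 5.75°
pole at origin: |s| = 57, ∠ = 90.00° (in denominator)
|L| = 1000 · 57.079 / 1.8494e+06 ≈ 0.030864
Gain = 20 log₁₀(0.030864) ≈ -30.21 dB
∠L = 86.99° − 183.74° = -96.75°

-30.2 dB, -96.8°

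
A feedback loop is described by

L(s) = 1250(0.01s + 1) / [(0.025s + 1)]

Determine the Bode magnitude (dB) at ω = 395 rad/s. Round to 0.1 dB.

54.2 dB

At ω = 395 rad/s:
zero (1 + j395·0.01) = 1 + j3.95 → |·| ≈ 4.0746, ∠ ≈ 75.79°
pole (1 + j395·0.025) = 1 + j9.875 → |·| ≈ 9.9255, ∠ ≈ 84.22°
|L| = 1250 · 4.0746 / (9.9255) ≈ 513.15
Gain = 20 log₁₀(513.15) ≈ 54.20 dB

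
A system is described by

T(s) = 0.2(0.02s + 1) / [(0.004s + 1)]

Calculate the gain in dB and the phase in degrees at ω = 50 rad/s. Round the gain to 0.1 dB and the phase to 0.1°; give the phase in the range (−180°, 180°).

-11.1 dB, 33.7°

At ω = 50 rad/s:
zero (1 + j50·0.02) = 1 + j1 → |·| ≈ 1.4142, ∠ ≈ 45.00°
pole (1 + j50·0.004) = 1 + j0.2 → |·| ≈ 1.0198, ∠ ≈ 11.31°
|T| = 0.2 · 1.4142 / (1.0198) ≈ 0.27735
Gain = 20 log₁₀(0.27735) ≈ -11.14 dB
∠T = (45.00°) − (11.31°) = 33.69°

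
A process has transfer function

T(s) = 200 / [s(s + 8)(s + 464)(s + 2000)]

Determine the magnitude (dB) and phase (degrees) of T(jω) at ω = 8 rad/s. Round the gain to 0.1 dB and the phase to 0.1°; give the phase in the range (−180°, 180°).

At s = jω = j8:
pole (s+8): 8 + j8 → |·| = √(8²+8²) = √128 ≈ 11.314, ∠ = arctan(8/8) ≈ 45.00°
pole (s+464): 464 + j8 → |·| = √(464²+8²) = √215360 ≈ 464.07, ∠ = arctan(8/464) ≈ 0.99°
pole (s+2000): 2000 + j8 → |·| = √(2000²+8²) = √4000064 ≈ 2000, ∠ = arctan(8/2000) ≈ 0.23°
pole at origin: |s| = 8, ∠ = 90.00° (in denominator)
|T| = 200 / 8.4008e+07 ≈ 2.3807e-06
Gain = 20 log₁₀(2.3807e-06) ≈ -112.47 dB
∠T = 0.00° − 136.22° = -136.22°

-112.5 dB, -136.2°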